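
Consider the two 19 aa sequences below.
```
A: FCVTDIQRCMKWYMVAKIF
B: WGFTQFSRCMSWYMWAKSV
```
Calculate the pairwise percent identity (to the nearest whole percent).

47%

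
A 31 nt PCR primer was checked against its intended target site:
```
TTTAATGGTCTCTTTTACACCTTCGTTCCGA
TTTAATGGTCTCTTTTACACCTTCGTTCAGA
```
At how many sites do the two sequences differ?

1

Comparing position by position, 1 site differs: 29 (C/A).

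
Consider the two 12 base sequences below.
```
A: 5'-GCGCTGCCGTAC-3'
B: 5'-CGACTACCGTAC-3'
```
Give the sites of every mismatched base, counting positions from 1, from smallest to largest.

1, 2, 3, 6

Scanning 1-based: 1: G/C; 2: C/G; 3: G/A; 6: G/A.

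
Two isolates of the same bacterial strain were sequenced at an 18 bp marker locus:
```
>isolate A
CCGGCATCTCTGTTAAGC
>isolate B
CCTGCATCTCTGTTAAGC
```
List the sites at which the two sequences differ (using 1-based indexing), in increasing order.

3

Differences at site 3 (G→T).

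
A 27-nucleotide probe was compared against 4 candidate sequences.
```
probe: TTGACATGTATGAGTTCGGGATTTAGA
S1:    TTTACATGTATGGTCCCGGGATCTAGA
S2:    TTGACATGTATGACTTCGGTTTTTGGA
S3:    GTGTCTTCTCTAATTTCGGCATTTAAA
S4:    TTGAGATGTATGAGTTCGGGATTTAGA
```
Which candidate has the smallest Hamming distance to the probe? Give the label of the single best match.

S1 differs at 6 sites; S2 differs at 4 sites; S3 differs at 9 sites; S4 differs at 1 site. The closest is S4.

S4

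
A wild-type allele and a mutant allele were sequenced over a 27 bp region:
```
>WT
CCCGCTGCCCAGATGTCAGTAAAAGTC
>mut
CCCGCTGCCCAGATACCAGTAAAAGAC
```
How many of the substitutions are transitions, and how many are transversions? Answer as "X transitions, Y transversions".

Mismatches (1-based):
site 15: G→A (purine→purine, transition)
site 16: T→C (pyrimidine→pyrimidine, transition)
site 26: T→A (pyrimidine→purine, transversion)

2 transitions, 1 transversion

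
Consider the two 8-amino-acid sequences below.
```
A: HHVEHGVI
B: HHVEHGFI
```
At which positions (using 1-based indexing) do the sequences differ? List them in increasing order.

Differences at position 7 (V→F).

7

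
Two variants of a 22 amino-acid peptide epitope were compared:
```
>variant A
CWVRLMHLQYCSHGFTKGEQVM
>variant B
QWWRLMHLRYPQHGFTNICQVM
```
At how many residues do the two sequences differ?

Comparing position by position, 8 residues differ: 1 (C/Q), 3 (V/W), 9 (Q/R), 11 (C/P), 12 (S/Q), 17 (K/N), 18 (G/I), 19 (E/C).

8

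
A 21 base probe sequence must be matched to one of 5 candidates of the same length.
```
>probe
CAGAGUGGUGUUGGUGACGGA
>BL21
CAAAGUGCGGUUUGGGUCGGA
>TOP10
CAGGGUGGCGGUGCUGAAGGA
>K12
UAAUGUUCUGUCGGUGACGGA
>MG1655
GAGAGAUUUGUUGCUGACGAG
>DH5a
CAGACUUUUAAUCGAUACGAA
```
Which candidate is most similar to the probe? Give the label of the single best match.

TOP10

Hamming distances to probe — BL21: 6; TOP10: 5; K12: 6; MG1655: 7; DH5a: 9.
Smallest is TOP10 with 5 mismatches.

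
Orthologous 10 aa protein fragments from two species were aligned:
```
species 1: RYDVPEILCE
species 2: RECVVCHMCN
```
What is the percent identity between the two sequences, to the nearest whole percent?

30%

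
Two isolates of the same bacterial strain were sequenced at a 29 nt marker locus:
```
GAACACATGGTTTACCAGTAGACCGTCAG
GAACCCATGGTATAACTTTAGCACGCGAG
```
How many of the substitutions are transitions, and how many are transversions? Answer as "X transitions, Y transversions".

Transitions (purine↔purine or pyrimidine↔pyrimidine): 26 T→C.
Transversions (purine↔pyrimidine): 5 A→C, 12 T→A, 15 C→A, 17 A→T, 18 G→T, 22 A→C, 23 C→A, 27 C→G.

1 transition, 8 transversions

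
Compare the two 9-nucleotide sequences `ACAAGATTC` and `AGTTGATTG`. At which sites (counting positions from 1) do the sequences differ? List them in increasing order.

2, 3, 4, 9

Differences at site 2 (C→G), site 3 (A→T), site 4 (A→T), site 9 (C→G).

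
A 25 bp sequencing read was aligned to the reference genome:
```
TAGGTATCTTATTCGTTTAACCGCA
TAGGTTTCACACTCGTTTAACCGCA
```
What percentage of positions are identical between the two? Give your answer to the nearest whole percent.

Mismatches at positions 6, 9, 10, 12 (1-based): 4 of 25.
Identical positions: 21/25 = 84% → 84%.

84%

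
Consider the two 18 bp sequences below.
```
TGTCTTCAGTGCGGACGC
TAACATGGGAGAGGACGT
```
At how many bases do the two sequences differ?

8

The sequences differ at bases 2, 3, 5, 7, 8, 10, 12, 18 (1-based) — 8 in total.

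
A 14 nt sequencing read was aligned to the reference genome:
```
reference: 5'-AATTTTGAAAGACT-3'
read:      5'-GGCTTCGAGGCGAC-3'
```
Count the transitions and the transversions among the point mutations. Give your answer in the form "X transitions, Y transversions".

Mismatches (1-based):
base 1: A→G (purine→purine, transition)
base 2: A→G (purine→purine, transition)
base 3: T→C (pyrimidine→pyrimidine, transition)
base 6: T→C (pyrimidine→pyrimidine, transition)
base 9: A→G (purine→purine, transition)
base 10: A→G (purine→purine, transition)
base 11: G→C (purine→pyrimidine, transversion)
base 12: A→G (purine→purine, transition)
base 13: C→A (pyrimidine→purine, transversion)
base 14: T→C (pyrimidine→pyrimidine, transition)

8 transitions, 2 transversions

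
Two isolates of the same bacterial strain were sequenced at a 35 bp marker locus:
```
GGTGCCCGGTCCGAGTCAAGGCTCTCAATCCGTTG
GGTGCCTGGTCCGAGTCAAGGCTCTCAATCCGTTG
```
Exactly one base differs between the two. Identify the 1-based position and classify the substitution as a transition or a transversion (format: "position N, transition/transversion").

Position 7 changes C→T. C is a pyrimidine and T is a pyrimidine, so this is a transition.

position 7, transition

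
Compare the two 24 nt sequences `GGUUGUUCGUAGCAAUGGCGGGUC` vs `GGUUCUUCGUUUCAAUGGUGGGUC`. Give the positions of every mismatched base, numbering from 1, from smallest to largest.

5, 11, 12, 19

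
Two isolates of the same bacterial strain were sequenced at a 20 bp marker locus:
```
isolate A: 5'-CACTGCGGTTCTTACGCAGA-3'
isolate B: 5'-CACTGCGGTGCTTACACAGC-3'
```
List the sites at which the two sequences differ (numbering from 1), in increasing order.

Differences at site 10 (T→G), site 16 (G→A), site 20 (A→C).

10, 16, 20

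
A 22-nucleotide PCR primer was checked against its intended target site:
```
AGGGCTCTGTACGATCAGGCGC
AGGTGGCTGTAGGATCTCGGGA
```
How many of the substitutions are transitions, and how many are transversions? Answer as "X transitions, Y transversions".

0 transitions, 8 transversions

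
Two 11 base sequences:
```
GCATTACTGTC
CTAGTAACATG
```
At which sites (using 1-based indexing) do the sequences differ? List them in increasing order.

Scanning 1-based: 1: G/C; 2: C/T; 4: T/G; 7: C/A; 8: T/C; 9: G/A; 11: C/G.

1, 2, 4, 7, 8, 9, 11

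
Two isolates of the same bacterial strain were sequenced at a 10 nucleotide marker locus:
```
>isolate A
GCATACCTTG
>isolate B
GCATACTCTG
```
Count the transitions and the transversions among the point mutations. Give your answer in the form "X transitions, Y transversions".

2 transitions, 0 transversions

Transitions (purine↔purine or pyrimidine↔pyrimidine): 7 C→T, 8 T→C.
Transversions (purine↔pyrimidine): none.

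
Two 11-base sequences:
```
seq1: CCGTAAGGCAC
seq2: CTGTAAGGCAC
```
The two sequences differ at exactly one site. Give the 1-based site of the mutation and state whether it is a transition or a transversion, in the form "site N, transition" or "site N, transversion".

The sequences differ only at site 2: C→T (pyrimidine→pyrimidine), a transition.

site 2, transition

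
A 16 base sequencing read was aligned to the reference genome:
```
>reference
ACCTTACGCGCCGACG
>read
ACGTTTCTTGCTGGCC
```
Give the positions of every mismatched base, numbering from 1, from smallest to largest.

Scanning 1-based: 3: C/G; 6: A/T; 8: G/T; 9: C/T; 12: C/T; 14: A/G; 16: G/C.

3, 6, 8, 9, 12, 14, 16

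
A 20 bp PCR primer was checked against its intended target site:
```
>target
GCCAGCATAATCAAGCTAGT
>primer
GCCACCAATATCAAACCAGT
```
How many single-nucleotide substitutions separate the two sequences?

5

Comparing position by position, 5 positions differ: 5 (G/C), 8 (T/A), 9 (A/T), 15 (G/A), 17 (T/C).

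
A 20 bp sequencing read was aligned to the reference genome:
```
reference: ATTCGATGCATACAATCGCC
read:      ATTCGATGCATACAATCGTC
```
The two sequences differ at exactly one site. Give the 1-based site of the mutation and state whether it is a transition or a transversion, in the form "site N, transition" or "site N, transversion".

site 19, transition

Site 19 changes C→T. C is a pyrimidine and T is a pyrimidine, so this is a transition.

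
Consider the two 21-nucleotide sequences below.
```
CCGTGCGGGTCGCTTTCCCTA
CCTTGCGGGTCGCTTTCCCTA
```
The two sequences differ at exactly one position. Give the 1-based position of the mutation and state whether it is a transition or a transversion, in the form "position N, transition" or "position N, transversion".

position 3, transversion

Position 3 changes G→T. G is a purine and T is a pyrimidine, so this is a transversion.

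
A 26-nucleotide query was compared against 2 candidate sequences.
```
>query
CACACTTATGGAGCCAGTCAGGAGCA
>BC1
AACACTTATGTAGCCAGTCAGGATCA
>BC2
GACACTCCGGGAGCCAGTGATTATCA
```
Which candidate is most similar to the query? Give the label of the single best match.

BC1 differs at 3 sites; BC2 differs at 8 sites. The closest is BC1.

BC1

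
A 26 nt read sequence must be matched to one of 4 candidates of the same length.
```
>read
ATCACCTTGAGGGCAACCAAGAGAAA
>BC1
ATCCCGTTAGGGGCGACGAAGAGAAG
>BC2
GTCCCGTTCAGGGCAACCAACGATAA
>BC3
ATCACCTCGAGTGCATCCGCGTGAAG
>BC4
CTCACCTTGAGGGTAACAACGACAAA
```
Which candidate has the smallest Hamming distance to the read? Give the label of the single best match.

Hamming distances to read — BC1: 7; BC2: 8; BC3: 7; BC4: 5.
Smallest is BC4 with 5 mismatches.

BC4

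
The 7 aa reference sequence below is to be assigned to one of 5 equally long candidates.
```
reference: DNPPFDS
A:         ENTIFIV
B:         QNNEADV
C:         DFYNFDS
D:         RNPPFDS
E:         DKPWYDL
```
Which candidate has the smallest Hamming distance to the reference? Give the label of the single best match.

D

Hamming distances to reference — A: 5; B: 5; C: 3; D: 1; E: 4.
Smallest is D with 1 mismatch.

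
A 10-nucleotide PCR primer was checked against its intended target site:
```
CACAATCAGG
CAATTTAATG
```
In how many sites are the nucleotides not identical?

5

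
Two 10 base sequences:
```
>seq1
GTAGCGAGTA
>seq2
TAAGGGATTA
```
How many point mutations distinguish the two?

4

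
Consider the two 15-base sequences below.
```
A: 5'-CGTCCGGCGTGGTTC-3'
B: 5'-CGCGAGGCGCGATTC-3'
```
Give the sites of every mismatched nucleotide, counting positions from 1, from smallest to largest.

3, 4, 5, 10, 12

Scanning 1-based: 3: T/C; 4: C/G; 5: C/A; 10: T/C; 12: G/A.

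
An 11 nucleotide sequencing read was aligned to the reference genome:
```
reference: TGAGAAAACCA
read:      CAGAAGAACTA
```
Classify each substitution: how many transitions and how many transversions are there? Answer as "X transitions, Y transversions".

6 transitions, 0 transversions

Mismatches (1-based):
base 1: T→C (pyrimidine→pyrimidine, transition)
base 2: G→A (purine→purine, transition)
base 3: A→G (purine→purine, transition)
base 4: G→A (purine→purine, transition)
base 6: A→G (purine→purine, transition)
base 10: C→T (pyrimidine→pyrimidine, transition)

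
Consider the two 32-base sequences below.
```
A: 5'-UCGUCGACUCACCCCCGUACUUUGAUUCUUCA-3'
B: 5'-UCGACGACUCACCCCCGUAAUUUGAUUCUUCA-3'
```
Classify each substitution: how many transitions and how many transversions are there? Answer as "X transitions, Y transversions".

0 transitions, 2 transversions

Transitions (purine↔purine or pyrimidine↔pyrimidine): none.
Transversions (purine↔pyrimidine): 4 U→A, 20 C→A.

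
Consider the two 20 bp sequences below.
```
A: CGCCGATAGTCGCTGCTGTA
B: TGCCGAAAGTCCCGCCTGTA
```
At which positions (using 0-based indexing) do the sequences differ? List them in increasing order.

Differences at position 0 (C→T), position 6 (T→A), position 11 (G→C), position 13 (T→G), position 14 (G→C).

0, 6, 11, 13, 14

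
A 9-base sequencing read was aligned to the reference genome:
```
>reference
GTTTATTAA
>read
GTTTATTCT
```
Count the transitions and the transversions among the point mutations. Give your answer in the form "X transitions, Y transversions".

Mismatches (1-based):
position 8: A→C (purine→pyrimidine, transversion)
position 9: A→T (purine→pyrimidine, transversion)

0 transitions, 2 transversions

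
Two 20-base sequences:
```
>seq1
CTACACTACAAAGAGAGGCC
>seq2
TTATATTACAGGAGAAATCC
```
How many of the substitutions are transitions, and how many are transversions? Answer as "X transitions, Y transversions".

Transitions (purine↔purine or pyrimidine↔pyrimidine): 1 C→T, 4 C→T, 6 C→T, 11 A→G, 12 A→G, 13 G→A, 14 A→G, 15 G→A, 17 G→A.
Transversions (purine↔pyrimidine): 18 G→T.

9 transitions, 1 transversion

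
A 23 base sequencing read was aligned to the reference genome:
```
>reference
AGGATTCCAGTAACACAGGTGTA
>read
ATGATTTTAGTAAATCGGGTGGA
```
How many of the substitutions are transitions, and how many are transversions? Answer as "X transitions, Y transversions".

Mismatches (1-based):
position 2: G→T (purine→pyrimidine, transversion)
position 7: C→T (pyrimidine→pyrimidine, transition)
position 8: C→T (pyrimidine→pyrimidine, transition)
position 14: C→A (pyrimidine→purine, transversion)
position 15: A→T (purine→pyrimidine, transversion)
position 17: A→G (purine→purine, transition)
position 22: T→G (pyrimidine→purine, transversion)

3 transitions, 4 transversions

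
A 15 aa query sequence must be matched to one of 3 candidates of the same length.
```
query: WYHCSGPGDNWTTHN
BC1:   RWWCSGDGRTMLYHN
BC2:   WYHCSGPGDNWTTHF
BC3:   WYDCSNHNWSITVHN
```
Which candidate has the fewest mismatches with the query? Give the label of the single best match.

BC2

Hamming distances to query — BC1: 9; BC2: 1; BC3: 8.
Smallest is BC2 with 1 mismatch.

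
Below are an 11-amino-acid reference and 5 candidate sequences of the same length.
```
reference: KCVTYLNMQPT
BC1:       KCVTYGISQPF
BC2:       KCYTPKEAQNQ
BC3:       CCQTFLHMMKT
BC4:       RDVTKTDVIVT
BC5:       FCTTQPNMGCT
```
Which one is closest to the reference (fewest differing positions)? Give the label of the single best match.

BC1

Hamming distances to reference — BC1: 4; BC2: 7; BC3: 6; BC4: 8; BC5: 6.
Smallest is BC1 with 4 mismatches.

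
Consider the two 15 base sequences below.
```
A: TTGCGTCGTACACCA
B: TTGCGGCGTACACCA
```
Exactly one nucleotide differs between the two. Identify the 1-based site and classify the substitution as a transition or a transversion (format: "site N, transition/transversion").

site 6, transversion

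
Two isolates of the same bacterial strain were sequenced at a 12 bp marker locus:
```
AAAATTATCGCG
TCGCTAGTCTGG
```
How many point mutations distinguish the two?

8

The sequences differ at sites 1, 2, 3, 4, 6, 7, 10, 11 (1-based) — 8 in total.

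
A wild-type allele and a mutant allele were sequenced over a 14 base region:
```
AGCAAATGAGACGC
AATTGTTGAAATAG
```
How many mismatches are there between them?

The sequences differ at positions 2, 3, 4, 5, 6, 10, 12, 13, 14 (1-based) — 9 in total.

9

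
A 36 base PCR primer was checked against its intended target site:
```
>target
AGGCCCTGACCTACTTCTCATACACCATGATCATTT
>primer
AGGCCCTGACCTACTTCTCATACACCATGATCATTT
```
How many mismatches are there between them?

0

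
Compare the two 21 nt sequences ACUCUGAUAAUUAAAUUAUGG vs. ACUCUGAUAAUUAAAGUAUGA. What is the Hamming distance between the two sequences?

2

Comparing position by position, 2 positions differ: 16 (U/G), 21 (G/A).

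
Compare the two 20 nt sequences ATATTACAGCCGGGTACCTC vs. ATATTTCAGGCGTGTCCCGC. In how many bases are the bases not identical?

The sequences differ at bases 6, 10, 13, 16, 19 (1-based) — 5 in total.

5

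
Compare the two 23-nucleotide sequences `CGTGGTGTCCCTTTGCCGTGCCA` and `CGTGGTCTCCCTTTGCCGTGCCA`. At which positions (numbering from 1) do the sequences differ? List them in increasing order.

Scanning 1-based: 7: G/C.

7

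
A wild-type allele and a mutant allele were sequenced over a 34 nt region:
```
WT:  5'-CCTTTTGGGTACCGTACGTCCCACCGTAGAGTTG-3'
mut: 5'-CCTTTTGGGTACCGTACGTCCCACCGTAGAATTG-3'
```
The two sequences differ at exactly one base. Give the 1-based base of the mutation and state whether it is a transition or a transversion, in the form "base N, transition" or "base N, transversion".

The sequences differ only at base 31: G→A (purine→purine), a transition.

base 31, transition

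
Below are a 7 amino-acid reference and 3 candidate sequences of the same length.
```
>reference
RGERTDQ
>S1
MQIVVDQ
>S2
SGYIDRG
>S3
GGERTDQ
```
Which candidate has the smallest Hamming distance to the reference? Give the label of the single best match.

Hamming distances to reference — S1: 5; S2: 6; S3: 1.
Smallest is S3 with 1 mismatch.

S3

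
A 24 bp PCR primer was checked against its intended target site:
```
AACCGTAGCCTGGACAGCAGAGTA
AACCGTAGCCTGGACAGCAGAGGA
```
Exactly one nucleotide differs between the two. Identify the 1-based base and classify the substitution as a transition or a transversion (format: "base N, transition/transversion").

The sequences differ only at base 23: T→G (pyrimidine→purine), a transversion.

base 23, transversion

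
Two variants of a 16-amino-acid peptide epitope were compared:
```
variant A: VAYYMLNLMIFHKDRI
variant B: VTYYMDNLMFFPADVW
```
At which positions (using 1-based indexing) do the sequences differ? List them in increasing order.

Scanning 1-based: 2: A/T; 6: L/D; 10: I/F; 12: H/P; 13: K/A; 15: R/V; 16: I/W.

2, 6, 10, 12, 13, 15, 16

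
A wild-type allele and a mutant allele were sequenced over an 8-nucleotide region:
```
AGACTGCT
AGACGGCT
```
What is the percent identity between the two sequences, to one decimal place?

Mismatch at position 5 (1-based): 1 of 8.
Identical positions: 7/8 = 87.5% → 87.5%.

87.5%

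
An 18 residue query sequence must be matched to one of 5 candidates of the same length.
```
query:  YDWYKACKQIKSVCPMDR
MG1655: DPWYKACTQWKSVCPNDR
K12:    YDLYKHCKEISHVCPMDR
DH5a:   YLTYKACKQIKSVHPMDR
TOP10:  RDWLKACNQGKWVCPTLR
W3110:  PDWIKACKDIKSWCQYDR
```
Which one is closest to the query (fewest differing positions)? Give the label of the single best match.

MG1655 differs at 5 positions; K12 differs at 5 positions; DH5a differs at 3 positions; TOP10 differs at 7 positions; W3110 differs at 6 positions. The closest is DH5a.

DH5a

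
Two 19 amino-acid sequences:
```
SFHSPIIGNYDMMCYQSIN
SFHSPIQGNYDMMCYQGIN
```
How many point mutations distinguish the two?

2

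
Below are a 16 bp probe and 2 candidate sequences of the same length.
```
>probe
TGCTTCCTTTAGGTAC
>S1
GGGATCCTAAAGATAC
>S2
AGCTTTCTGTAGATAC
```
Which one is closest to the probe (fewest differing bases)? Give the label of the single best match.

S1 differs at 6 bases; S2 differs at 4 bases. The closest is S2.

S2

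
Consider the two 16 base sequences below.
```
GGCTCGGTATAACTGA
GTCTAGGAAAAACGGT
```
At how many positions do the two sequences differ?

Comparing position by position, 6 positions differ: 2 (G/T), 5 (C/A), 8 (T/A), 10 (T/A), 14 (T/G), 16 (A/T).

6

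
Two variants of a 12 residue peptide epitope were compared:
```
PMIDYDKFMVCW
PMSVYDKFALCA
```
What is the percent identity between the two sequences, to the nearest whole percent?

58%

5 positions differ (3, 4, 9, 10, 12), so 7 of 12 match: 7/12 = 58.33%.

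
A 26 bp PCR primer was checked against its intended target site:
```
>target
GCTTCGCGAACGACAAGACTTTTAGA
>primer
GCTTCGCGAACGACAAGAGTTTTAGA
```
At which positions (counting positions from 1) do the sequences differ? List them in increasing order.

Scanning 1-based: 19: C/G.

19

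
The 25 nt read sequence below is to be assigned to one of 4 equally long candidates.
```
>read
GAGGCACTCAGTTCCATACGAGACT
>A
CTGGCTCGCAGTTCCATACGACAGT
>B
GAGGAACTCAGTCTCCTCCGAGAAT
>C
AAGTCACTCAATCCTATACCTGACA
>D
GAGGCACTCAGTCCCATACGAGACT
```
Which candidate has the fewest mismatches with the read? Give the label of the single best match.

D

A differs at 6 sites; B differs at 6 sites; C differs at 8 sites; D differs at 1 site. The closest is D.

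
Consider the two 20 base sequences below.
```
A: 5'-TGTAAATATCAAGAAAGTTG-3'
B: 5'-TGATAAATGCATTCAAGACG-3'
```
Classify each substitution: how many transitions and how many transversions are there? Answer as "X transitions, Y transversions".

1 transition, 9 transversions

Mismatches (1-based):
position 3: T→A (pyrimidine→purine, transversion)
position 4: A→T (purine→pyrimidine, transversion)
position 7: T→A (pyrimidine→purine, transversion)
position 8: A→T (purine→pyrimidine, transversion)
position 9: T→G (pyrimidine→purine, transversion)
position 12: A→T (purine→pyrimidine, transversion)
position 13: G→T (purine→pyrimidine, transversion)
position 14: A→C (purine→pyrimidine, transversion)
position 18: T→A (pyrimidine→purine, transversion)
position 19: T→C (pyrimidine→pyrimidine, transition)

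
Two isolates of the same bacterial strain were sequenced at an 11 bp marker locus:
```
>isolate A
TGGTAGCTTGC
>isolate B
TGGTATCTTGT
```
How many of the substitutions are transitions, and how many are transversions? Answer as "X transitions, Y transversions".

Mismatches (1-based):
base 6: G→T (purine→pyrimidine, transversion)
base 11: C→T (pyrimidine→pyrimidine, transition)

1 transition, 1 transversion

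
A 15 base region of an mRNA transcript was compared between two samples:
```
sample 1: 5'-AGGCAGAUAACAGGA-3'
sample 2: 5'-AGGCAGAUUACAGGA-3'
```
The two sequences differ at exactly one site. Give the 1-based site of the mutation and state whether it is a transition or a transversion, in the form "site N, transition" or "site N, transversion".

site 9, transversion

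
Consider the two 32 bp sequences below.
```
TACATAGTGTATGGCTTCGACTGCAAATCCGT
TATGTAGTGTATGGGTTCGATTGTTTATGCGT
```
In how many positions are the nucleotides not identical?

The sequences differ at positions 3, 4, 15, 21, 24, 25, 26, 29 (1-based) — 8 in total.

8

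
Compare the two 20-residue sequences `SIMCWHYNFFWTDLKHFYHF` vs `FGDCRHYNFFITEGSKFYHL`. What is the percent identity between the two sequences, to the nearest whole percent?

10 positions differ (1, 2, 3, 5, 11, 13, 14, 15, 16, 20), so 10 of 20 match: 10/20 = 50%.

50%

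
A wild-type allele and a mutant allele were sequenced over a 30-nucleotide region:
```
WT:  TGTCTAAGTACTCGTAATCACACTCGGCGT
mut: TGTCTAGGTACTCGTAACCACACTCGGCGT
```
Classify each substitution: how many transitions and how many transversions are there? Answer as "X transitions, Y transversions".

2 transitions, 0 transversions

Transitions (purine↔purine or pyrimidine↔pyrimidine): 7 A→G, 18 T→C.
Transversions (purine↔pyrimidine): none.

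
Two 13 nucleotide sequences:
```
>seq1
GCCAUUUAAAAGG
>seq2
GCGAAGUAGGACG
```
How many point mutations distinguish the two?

Mismatches (1-based): position 3: C→G; position 5: U→A; position 6: U→G; position 9: A→G; position 10: A→G; position 12: G→C.

6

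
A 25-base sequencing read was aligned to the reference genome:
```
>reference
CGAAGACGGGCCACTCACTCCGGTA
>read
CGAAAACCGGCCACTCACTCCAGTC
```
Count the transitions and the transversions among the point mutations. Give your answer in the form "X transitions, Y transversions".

2 transitions, 2 transversions

Mismatches (1-based):
site 5: G→A (purine→purine, transition)
site 8: G→C (purine→pyrimidine, transversion)
site 22: G→A (purine→purine, transition)
site 25: A→C (purine→pyrimidine, transversion)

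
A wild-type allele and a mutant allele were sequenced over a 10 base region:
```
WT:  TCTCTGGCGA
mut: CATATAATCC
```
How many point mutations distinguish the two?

8

The sequences differ at sites 1, 2, 4, 6, 7, 8, 9, 10 (1-based) — 8 in total.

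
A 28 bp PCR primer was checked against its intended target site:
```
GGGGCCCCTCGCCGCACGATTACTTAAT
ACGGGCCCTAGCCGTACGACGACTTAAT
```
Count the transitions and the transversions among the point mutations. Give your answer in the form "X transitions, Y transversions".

3 transitions, 4 transversions

Transitions (purine↔purine or pyrimidine↔pyrimidine): 1 G→A, 15 C→T, 20 T→C.
Transversions (purine↔pyrimidine): 2 G→C, 5 C→G, 10 C→A, 21 T→G.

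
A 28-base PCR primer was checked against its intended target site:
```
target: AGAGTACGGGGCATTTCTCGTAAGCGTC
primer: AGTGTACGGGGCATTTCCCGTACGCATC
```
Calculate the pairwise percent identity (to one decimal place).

Mismatches at positions 3, 18, 23, 26 (1-based): 4 of 28.
Identical positions: 24/28 = 85.71% → 85.7%.

85.7%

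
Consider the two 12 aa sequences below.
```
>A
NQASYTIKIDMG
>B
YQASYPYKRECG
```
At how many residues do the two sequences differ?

6

The sequences differ at residues 1, 6, 7, 9, 10, 11 (1-based) — 6 in total.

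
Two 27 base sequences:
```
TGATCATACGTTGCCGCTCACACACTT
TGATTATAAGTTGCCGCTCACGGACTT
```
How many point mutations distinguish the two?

Comparing position by position, 4 bases differ: 5 (C/T), 9 (C/A), 22 (A/G), 23 (C/G).

4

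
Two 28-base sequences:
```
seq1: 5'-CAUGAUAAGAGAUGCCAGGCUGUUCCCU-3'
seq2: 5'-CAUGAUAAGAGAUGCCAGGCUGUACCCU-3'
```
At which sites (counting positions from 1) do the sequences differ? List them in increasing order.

Differences at site 24 (U→A).

24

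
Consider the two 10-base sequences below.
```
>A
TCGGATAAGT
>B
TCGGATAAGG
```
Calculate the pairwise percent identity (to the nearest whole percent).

90%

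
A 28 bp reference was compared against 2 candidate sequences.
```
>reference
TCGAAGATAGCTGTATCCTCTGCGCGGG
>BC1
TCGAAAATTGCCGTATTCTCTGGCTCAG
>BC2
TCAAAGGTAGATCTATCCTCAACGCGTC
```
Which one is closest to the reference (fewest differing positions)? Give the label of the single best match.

Hamming distances to reference — BC1: 9; BC2: 8.
Smallest is BC2 with 8 mismatches.

BC2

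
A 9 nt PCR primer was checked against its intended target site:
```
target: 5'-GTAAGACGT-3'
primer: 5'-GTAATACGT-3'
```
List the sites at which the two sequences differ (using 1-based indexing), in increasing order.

Differences at site 5 (G→T).

5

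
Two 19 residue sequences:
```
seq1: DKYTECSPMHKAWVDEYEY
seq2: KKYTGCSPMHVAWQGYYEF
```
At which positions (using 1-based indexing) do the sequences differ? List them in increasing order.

Scanning 1-based: 1: D/K; 5: E/G; 11: K/V; 14: V/Q; 15: D/G; 16: E/Y; 19: Y/F.

1, 5, 11, 14, 15, 16, 19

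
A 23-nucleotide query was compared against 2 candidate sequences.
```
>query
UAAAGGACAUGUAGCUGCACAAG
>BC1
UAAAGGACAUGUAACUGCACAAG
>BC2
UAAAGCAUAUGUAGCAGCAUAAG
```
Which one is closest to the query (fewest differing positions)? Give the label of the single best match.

BC1

Hamming distances to query — BC1: 1; BC2: 4.
Smallest is BC1 with 1 mismatch.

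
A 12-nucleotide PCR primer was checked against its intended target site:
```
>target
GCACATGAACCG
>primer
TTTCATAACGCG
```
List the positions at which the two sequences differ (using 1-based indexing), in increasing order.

1, 2, 3, 7, 9, 10

Differences at position 1 (G→T), position 2 (C→T), position 3 (A→T), position 7 (G→A), position 9 (A→C), position 10 (C→G).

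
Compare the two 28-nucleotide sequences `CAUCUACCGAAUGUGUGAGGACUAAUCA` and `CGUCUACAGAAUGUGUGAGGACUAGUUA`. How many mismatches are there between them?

Comparing position by position, 4 positions differ: 2 (A/G), 8 (C/A), 25 (A/G), 27 (C/U).

4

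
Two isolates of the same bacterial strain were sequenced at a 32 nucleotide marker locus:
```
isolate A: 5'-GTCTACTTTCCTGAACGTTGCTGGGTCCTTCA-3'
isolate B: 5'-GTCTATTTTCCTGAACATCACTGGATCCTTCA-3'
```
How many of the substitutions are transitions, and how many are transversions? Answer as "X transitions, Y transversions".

5 transitions, 0 transversions

Transitions (purine↔purine or pyrimidine↔pyrimidine): 6 C→T, 17 G→A, 19 T→C, 20 G→A, 25 G→A.
Transversions (purine↔pyrimidine): none.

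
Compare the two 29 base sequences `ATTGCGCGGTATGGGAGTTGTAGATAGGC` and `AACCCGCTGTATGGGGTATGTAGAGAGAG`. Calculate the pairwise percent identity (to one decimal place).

65.5%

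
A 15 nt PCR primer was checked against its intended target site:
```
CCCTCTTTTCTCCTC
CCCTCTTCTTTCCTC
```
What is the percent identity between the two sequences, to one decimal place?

Mismatches at positions 8, 10 (1-based): 2 of 15.
Identical positions: 13/15 = 86.67% → 86.7%.

86.7%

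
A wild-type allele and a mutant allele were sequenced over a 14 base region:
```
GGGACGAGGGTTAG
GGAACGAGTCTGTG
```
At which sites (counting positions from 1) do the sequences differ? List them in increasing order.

3, 9, 10, 12, 13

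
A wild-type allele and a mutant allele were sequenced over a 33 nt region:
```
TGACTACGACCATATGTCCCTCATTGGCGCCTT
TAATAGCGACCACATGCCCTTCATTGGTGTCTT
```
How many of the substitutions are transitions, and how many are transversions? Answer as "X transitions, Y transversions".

8 transitions, 1 transversion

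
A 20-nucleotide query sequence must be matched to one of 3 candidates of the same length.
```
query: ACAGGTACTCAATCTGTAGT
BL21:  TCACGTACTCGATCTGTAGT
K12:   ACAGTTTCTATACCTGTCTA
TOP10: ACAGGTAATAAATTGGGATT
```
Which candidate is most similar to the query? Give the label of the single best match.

BL21

BL21 differs at 3 sites; K12 differs at 8 sites; TOP10 differs at 6 sites. The closest is BL21.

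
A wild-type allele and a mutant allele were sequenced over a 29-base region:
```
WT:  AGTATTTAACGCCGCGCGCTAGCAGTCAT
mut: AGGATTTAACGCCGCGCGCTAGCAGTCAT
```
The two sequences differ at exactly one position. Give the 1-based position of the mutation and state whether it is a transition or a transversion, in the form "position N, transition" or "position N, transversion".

Position 3 changes T→G. T is a pyrimidine and G is a purine, so this is a transversion.

position 3, transversion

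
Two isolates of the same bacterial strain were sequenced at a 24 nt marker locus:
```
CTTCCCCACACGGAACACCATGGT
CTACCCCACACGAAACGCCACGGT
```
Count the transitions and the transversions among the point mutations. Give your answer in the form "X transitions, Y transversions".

Mismatches (1-based):
position 3: T→A (pyrimidine→purine, transversion)
position 13: G→A (purine→purine, transition)
position 17: A→G (purine→purine, transition)
position 21: T→C (pyrimidine→pyrimidine, transition)

3 transitions, 1 transversion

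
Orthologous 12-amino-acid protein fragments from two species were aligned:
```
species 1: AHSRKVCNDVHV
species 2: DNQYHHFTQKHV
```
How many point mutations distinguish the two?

10

Comparing position by position, 10 residues differ: 1 (A/D), 2 (H/N), 3 (S/Q), 4 (R/Y), 5 (K/H), 6 (V/H), 7 (C/F), 8 (N/T), 9 (D/Q), 10 (V/K).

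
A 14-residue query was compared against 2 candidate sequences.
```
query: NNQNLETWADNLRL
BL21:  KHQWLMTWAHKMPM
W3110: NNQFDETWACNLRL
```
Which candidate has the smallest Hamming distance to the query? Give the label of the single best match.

W3110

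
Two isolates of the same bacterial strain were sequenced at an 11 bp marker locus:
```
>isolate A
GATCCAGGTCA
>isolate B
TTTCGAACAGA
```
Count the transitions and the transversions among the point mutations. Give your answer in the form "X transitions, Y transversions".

1 transition, 6 transversions

Mismatches (1-based):
site 1: G→T (purine→pyrimidine, transversion)
site 2: A→T (purine→pyrimidine, transversion)
site 5: C→G (pyrimidine→purine, transversion)
site 7: G→A (purine→purine, transition)
site 8: G→C (purine→pyrimidine, transversion)
site 9: T→A (pyrimidine→purine, transversion)
site 10: C→G (pyrimidine→purine, transversion)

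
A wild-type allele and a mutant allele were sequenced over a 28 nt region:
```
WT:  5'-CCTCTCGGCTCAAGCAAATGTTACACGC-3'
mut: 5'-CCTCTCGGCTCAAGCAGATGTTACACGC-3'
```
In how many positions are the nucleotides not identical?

Mismatches (1-based): position 17: A→G.

1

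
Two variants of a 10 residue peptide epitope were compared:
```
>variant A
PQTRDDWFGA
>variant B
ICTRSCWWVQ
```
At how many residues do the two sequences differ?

7

The sequences differ at residues 1, 2, 5, 6, 8, 9, 10 (1-based) — 7 in total.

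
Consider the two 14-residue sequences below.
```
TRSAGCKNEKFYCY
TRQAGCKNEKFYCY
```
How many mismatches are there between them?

1

Mismatches (1-based): residue 3: S→Q.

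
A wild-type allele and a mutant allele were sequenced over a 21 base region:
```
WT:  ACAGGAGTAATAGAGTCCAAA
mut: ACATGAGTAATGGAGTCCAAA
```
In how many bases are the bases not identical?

2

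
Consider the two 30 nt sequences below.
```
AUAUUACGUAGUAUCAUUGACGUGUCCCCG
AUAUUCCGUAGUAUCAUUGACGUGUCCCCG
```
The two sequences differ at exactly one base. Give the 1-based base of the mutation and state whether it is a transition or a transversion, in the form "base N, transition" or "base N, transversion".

base 6, transversion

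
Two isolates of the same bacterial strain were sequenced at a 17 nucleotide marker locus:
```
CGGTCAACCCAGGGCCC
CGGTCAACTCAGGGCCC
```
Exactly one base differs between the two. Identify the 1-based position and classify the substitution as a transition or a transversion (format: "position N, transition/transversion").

position 9, transition

The sequences differ only at position 9: C→T (pyrimidine→pyrimidine), a transition.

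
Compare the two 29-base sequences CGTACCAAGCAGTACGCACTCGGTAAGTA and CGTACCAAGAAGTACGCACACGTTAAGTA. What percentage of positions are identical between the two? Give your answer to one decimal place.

3 positions differ (10, 20, 23), so 26 of 29 match: 26/29 = 89.66%.

89.7%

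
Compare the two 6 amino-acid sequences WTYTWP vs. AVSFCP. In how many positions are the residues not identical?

5

The sequences differ at positions 1, 2, 3, 4, 5 (1-based) — 5 in total.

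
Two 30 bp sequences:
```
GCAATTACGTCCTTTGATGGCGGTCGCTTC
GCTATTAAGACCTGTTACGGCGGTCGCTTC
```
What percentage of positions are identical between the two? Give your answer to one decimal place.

Mismatches at positions 3, 8, 10, 14, 16, 18 (1-based): 6 of 30.
Identical positions: 24/30 = 80% → 80.0%.

80.0%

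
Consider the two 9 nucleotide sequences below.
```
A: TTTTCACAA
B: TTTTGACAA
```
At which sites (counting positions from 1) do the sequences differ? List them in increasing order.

Differences at site 5 (C→G).

5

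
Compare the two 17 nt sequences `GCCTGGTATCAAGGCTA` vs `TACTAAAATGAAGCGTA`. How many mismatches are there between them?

The sequences differ at sites 1, 2, 5, 6, 7, 10, 14, 15 (1-based) — 8 in total.

8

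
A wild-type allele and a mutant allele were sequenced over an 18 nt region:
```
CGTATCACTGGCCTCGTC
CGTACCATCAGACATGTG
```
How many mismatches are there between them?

The sequences differ at bases 5, 8, 9, 10, 12, 14, 15, 18 (1-based) — 8 in total.

8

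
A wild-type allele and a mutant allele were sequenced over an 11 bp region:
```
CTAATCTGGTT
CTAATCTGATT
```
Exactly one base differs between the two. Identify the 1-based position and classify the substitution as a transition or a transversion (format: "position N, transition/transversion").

Position 9 changes G→A. G is a purine and A is a purine, so this is a transition.

position 9, transition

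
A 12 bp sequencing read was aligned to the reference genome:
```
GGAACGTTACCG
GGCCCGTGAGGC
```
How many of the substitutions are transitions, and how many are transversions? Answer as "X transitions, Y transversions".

Transitions (purine↔purine or pyrimidine↔pyrimidine): none.
Transversions (purine↔pyrimidine): 3 A→C, 4 A→C, 8 T→G, 10 C→G, 11 C→G, 12 G→C.

0 transitions, 6 transversions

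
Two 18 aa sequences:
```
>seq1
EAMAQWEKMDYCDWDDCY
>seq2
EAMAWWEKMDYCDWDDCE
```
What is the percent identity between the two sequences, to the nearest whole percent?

2 positions differ (5, 18), so 16 of 18 match: 16/18 = 88.89%.

89%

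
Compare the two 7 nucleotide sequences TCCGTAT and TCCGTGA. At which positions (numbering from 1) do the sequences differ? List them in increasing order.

Scanning 1-based: 6: A/G; 7: T/A.

6, 7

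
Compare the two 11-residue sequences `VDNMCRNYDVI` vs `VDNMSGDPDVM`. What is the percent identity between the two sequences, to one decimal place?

54.5%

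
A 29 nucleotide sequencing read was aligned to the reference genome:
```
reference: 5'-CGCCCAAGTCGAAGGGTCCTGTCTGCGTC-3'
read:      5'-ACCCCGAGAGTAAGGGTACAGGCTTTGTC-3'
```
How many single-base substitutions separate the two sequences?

11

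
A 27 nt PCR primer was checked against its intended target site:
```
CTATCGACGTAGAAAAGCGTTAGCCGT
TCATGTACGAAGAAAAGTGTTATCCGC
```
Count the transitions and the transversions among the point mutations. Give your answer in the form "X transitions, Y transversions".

Mismatches (1-based):
position 1: C→T (pyrimidine→pyrimidine, transition)
position 2: T→C (pyrimidine→pyrimidine, transition)
position 5: C→G (pyrimidine→purine, transversion)
position 6: G→T (purine→pyrimidine, transversion)
position 10: T→A (pyrimidine→purine, transversion)
position 18: C→T (pyrimidine→pyrimidine, transition)
position 23: G→T (purine→pyrimidine, transversion)
position 27: T→C (pyrimidine→pyrimidine, transition)

4 transitions, 4 transversions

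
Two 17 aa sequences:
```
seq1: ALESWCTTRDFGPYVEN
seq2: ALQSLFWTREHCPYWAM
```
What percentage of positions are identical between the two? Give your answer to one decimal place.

10 positions differ (3, 5, 6, 7, 10, 11, 12, 15, 16, 17), so 7 of 17 match: 7/17 = 41.18%.

41.2%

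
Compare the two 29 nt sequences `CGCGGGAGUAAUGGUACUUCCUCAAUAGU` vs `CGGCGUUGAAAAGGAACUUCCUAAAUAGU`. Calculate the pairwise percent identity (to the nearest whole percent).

72%

8 positions differ (3, 4, 6, 7, 9, 12, 15, 23), so 21 of 29 match: 21/29 = 72.41%.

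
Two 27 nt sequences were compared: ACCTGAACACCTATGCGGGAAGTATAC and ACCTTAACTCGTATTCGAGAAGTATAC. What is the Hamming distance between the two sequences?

Mismatches (1-based): site 5: G→T; site 9: A→T; site 11: C→G; site 15: G→T; site 18: G→A.

5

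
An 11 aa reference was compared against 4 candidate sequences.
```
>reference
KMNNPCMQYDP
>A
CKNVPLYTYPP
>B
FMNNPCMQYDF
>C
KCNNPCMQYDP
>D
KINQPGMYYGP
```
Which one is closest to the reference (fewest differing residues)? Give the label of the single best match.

A differs at 7 residues; B differs at 2 residues; C differs at 1 residue; D differs at 5 residues. The closest is C.

C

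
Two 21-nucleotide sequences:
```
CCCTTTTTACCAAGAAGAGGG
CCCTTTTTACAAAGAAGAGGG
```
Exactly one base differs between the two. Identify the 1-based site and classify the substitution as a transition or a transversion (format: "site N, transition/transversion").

Site 11 changes C→A. C is a pyrimidine and A is a purine, so this is a transversion.

site 11, transversion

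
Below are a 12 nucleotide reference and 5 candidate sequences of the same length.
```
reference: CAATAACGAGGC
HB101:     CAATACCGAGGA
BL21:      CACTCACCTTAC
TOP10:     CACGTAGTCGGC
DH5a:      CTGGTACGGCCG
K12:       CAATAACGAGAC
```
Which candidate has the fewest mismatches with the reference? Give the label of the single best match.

K12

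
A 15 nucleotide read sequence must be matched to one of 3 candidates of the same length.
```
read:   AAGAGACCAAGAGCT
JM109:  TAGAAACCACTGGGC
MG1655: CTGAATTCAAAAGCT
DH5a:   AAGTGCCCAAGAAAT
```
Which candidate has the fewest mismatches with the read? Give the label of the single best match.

DH5a

JM109 differs at 7 bases; MG1655 differs at 6 bases; DH5a differs at 4 bases. The closest is DH5a.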